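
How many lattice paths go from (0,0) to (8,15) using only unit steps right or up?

Each path has 8 right steps and 15 up steps in some order (23 steps total).
Choose which 15 of the 23 steps are up: C(23,15).

Final answer: C(23,15) = 490314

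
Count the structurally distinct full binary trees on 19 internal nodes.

This is counted by the nth Catalan number C_n. Here n = 19.
C_n = C(2n,n)/(n+1), so C_{19} = C(38,19)/20 = 35345263800/20.

Final answer: C_{19} = 1767263190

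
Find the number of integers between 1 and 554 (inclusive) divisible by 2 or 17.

Multiples of 2: 277. Multiples of 17: 32. Of both (lcm=34): 16.
By inclusion-exclusion: 277 + 32 - 16.

Final answer: 293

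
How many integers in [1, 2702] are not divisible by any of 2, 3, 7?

|div by 2|=1351, |div by 3|=900, |div by 7|=386.
|div by 2&3|=450, |div by 2&7|=193, |div by 3&7|=128, |div by all|=64.
By inclusion-exclusion, divisible by at least one: 1351+900+386-450-193-128+64 = 1930.
Not divisible by any: 2702 - 1930.

Final answer: 772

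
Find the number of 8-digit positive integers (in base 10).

These are the integers in [10^7, 10^8), so the count is 10^8 - 10^7 = 9 x 10^7.

Final answer: 90000000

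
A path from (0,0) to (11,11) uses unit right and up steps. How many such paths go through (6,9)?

Paths (0,0)->(6,9): C(15,9) = 5005.
Paths (6,9)->(11,11): C(7,2) = 21.
By multiplication principle: 5005 x 21.

Final answer: 105105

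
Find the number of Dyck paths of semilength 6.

Total monotonic paths to (6,6): C(12,6) = 924.
Reflecting each bad path at its first crossing gives a bijection with paths to (5,7): C(12,7) = 792.
Valid Dyck paths: 924 - 792.
(Equivalently, C_{6} = C(12,6)/7 = 924/7.)

Final answer: C_{6} = 132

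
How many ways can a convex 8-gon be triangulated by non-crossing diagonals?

The structures are counted by the Catalan number C_n. Here n = 8 - 2 = 6.
C_n = (2n)!/(n!(n+1)!), so C_{6} = 12!/(6! x 7!) = C(12,6)/7 = 924/7.

Final answer: C_{6} = 132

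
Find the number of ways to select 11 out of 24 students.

C(24,11) = 24!/(11! x 13!).

Final answer: \binom{24}{11} = 2496144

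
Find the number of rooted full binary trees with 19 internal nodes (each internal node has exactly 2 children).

The structures are counted by the Catalan number C_n. Here n = 19.
C_n = C(2n,n) - C(2n,n+1), so C_{19} = C(38,19) - C(38,20) = 35345263800 - 33578000610.

Final answer: C_{19} = 1767263190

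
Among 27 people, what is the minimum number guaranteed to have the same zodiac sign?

There are 12 possible values for zodiac sign. With 27 people and 12 categories, by pigeonhole: ceiling(27/12).

Final answer: 3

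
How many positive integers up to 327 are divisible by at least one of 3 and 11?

Multiples of 3: 109. Multiples of 11: 29. Of both (lcm=33): 9.
By inclusion-exclusion: 109 + 29 - 9.

Final answer: 129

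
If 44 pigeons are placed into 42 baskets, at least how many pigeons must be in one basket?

By the pigeonhole principle: ceiling(44/42).

Final answer: 2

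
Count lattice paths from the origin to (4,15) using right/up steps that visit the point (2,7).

Paths (0,0)->(2,7): C(9,7) = 36.
Paths (2,7)->(4,15): C(10,8) = 45.
By multiplication principle: 36 x 45.

Final answer: 1620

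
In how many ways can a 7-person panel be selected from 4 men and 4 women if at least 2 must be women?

Sum over valid woman counts:
C(4,3)C(4,4) = 4
C(4,4)C(4,3) = 4
Total: 4 + 4.

Final answer: 8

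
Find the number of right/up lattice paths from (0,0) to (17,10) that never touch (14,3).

Total paths to (17,10): C(27,10) = 8436285.
Paths through (14,3): C(17,3) x C(10,7) = 81600.
Avoiding (14,3): 8436285 - 81600.

Final answer: 8354685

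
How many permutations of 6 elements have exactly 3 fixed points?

Choose which 3 elements are fixed: C(6,3) = 20.
Derange the remaining 3 using D(j) = (j-1)(D(j-1) + D(j-2)), D(0)=1, D(1)=0: D(2)=1, D(3)=2.
Total: 20 x 2.

Final answer: C(6,3) D(3) = 40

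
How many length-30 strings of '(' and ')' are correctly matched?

The structures are counted by the Catalan number C_n. Here n = 15 (pairs).
C_n = C(2n,n) - C(2n,n+1), so C_{15} = C(30,15) - C(30,16) = 155117520 - 145422675.

Final answer: C_{15} = 9694845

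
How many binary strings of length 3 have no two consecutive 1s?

A valid string ends in 0 (append to any length-(n-1) valid string) or in 01 (append to any length-(n-2) valid string), so a(n) = a(n-1) + a(n-2) with a(1)=2, a(2)=3.
Building up term by term: a(1)=2, a(2)=3, a(3)=5.

Final answer: 5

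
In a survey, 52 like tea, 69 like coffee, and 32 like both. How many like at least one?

|A union B| = |A| + |B| - |A intersect B| = 52 + 69 - 32.

Final answer: 89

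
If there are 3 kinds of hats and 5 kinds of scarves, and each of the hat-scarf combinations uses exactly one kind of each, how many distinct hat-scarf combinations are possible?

By the multiplication principle: 3 x 5.

Final answer: 15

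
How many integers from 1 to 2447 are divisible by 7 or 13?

Multiples of 7: 349. Multiples of 13: 188. Of both (lcm=91): 26.
By inclusion-exclusion: 349 + 188 - 26.

Final answer: 511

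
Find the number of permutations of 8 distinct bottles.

The number of ways to arrange 8 distinct objects is 8!.

Final answer: 8! = 40320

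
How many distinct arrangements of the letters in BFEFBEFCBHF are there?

Letters (B:3, C:1, E:2, F:4, H:1). Total letters: 11.
Permutations = 11!/(4! x 3! x 2!).

Final answer: 138600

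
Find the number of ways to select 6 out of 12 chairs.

C(12,6) = 12!/(6! x 6!).

Final answer: \binom{12}{6} = 924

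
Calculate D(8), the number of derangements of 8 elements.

D(n) = (n-1)(D(n-1) + D(n-2)), D(0)=1, D(1)=0.
Building up: D(2)=1, D(3)=2, D(4)=9, D(5)=44, D(6)=265, D(7)=1854.
D(8) = 7 x (D(7) + D(6)) = 7 x (1854 + 265).

Final answer: D(8) = 14833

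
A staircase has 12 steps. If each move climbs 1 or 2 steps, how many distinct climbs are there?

Let f(n) be the number of climbs. Removing the last move (1 or 2 steps) gives f(n) = f(n-1) + f(n-2); base cases f(1)=1, f(2)=2.
Iterating the recurrence: f(1)=1, f(2)=2, f(3)=3, f(4)=5, f(5)=8, f(6)=13, f(7)=21, f(8)=34, f(9)=55, f(10)=89, f(11)=144, f(12)=233.

Final answer: 233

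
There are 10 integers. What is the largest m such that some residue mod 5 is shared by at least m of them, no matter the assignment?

There are 5 possible values for residue mod 5. With 10 integers and 5 categories, by pigeonhole: ceiling(10/5).

Final answer: 2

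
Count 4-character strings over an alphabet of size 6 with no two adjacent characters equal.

Let g(n) count such strings. g(1) = 6, and each valid string of length n-1 extends in 5 ways (any symbol but the last), so g(n) = 5 g(n-1).
Total: g(4) = 6 x 5^3.

Final answer: 6 x 5^{3} = 750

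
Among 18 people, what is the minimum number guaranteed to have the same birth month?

There are 12 possible values for birth month. With 18 people and 12 categories, by pigeonhole: ceiling(18/12).

Final answer: 2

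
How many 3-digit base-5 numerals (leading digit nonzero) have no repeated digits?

The leading digit has 4 choices (anything but zero); the next has 4 (anything but the first), then 3, and so on, one fewer each time.
Total: 4 x 4 x 3.

Final answer: 48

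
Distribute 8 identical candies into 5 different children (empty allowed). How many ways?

Stars and bars: C(n+k-1, k-1) = C(12,4).

Final answer: C(12,4) = 495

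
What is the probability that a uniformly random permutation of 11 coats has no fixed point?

Use the recurrence D(n) = (n-1)(D(n-1) + D(n-2)) with D(0)=1, D(1)=0.
Building up: D(2)=1, D(3)=2, D(4)=9, D(5)=44, D(6)=265, D(7)=1854, D(8)=14833, D(9)=133496, D(10)=1334961, D(11)=14684570.
Total arrangements: 11! = 39916800.
Probability = D(11)/11! = 1468457/3991680.

Final answer: D(11)/11! = 14684570/39916800 = 0.367879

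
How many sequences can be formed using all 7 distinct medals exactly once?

The number of ways to arrange 7 distinct objects is 7!.

Final answer: 7! = 5040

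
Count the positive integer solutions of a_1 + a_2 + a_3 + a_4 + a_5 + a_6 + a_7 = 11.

Substitute a'_i = a_i - 1 (so a'_i >= 0). Then sum a'_i = 11 - 7 = 4.
Stars and bars: C(4+7-1, 7-1) = C(10,6).

Final answer: C(10,6) = 210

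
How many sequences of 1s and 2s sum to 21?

Let f(n) count the ways. The last step is size 1 or 2, so f(n) = f(n-1) + f(n-2) with f(1)=1, f(2)=2.
Iterating the recurrence: f(1)=1, f(2)=2, f(3)=3, f(4)=5, f(5)=8, f(6)=13, f(7)=21, f(8)=34, f(9)=55, f(10)=89, f(11)=144, f(12)=233, f(13)=377, f(14)=610, f(15)=987, f(16)=1597, f(17)=2584, f(18)=4181, f(19)=6765, f(20)=10946, f(21)=17711.

Final answer: 17711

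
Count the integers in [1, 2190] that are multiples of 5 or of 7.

Multiples of 5: 438. Multiples of 7: 312. Of both (lcm=35): 62.
By inclusion-exclusion: 438 + 312 - 62.

Final answer: 688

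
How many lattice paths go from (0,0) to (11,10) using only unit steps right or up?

Each path has 11 right steps and 10 up steps in some order (21 steps total).
Choose which 10 of the 21 steps are up: C(21,10).

Final answer: C(21,10) = 352716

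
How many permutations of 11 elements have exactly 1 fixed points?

Choose which 1 elements are fixed: C(11,1) = 11.
Derange the remaining 10 using D(j) = (j-1)(D(j-1) + D(j-2)), D(0)=1, D(1)=0: D(2)=1, D(3)=2, D(4)=9, D(5)=44, D(6)=265, D(7)=1854, D(8)=14833, D(9)=133496, D(10)=1334961.
Total: 11 x 1334961.

Final answer: C(11,1) D(10) = 14684571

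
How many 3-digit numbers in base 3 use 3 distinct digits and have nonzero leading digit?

First digit: 2 (nonzero). Second: 2 (not first). Third: 1, etc.
Total: 2 x 2 x 1.

Final answer: 4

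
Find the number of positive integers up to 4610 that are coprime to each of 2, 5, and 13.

|div by 2|=2305, |div by 5|=922, |div by 13|=354.
|div by 2&5|=461, |div by 2&13|=177, |div by 5&13|=70, |div by all|=35.
By inclusion-exclusion, divisible by at least one: 2305+922+354-461-177-70+35 = 2908.
Not divisible by any: 4610 - 2908.

Final answer: 1702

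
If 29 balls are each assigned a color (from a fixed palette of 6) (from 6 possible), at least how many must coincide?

There are 6 possible values for color (from a fixed palette of 6). With 29 balls and 6 categories, by pigeonhole: ceiling(29/6).

Final answer: 5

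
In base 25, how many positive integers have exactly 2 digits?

In base 25, the leading digit has 24 choices (1..24); each of the remaining 1 digits has 25 choices.
Total: 24 x 25^1.

Final answer: 600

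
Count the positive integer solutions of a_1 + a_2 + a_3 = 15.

Substitute a'_i = a_i - 1 (so a'_i >= 0). Then sum a'_i = 15 - 3 = 12.
Stars and bars: C(12+3-1, 3-1) = C(14,2).

Final answer: C(14,2) = 91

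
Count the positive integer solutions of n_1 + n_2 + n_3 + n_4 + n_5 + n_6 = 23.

Substitute n'_i = n_i - 1 (so n'_i >= 0). Then sum n'_i = 23 - 6 = 17.
Stars and bars: C(17+6-1, 6-1) = C(22,5).

Final answer: C(22,5) = 26334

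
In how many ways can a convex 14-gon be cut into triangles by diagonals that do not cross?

This is counted by the nth Catalan number C_n. Here n = 14 - 2 = 12.
Using C_0 = 1 and C_(k+1) = C_k x 2(2k+1)/(k+2), build up term by term: C_1=1, C_2=2, C_3=5, C_4=14, C_5=42, C_6=132, C_7=429, C_8=1430, C_9=4862, C_10=16796, C_11=58786, C_12=208012.

Final answer: C_{12} = 208012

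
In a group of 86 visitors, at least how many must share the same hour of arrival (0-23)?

There are 24 possible values for hour of arrival (0-23). With 86 visitors and 24 categories, by pigeonhole: ceiling(86/24).

Final answer: 4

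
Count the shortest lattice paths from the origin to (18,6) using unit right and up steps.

Each path has 18 right steps and 6 up steps in some order (24 steps total).
Choose which 6 of the 24 steps are up: C(24,6).

Final answer: C(24,6) = 134596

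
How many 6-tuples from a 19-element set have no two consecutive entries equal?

First character: 19 choices. Each subsequent: 18 choices (must differ from the previous one).
Total: 19 x 18^5.

Final answer: 19 x 18^{5} = 35901792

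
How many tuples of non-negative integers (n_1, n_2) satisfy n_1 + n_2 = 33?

Stars and bars with 33 stars and 1 bars:
C(33+2-1, 2-1) = C(34,1).

Final answer: C(34,1) = 34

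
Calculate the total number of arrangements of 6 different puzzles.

The number of ways to arrange 6 distinct objects is 6!.

Final answer: 6! = 720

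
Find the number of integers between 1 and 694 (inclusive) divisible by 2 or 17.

Multiples of 2: 347. Multiples of 17: 40. Of both (lcm=34): 20.
By inclusion-exclusion: 347 + 40 - 20.

Final answer: 367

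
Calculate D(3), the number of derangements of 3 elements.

Use the recurrence D(n) = (n-1)(D(n-1) + D(n-2)) with D(0)=1, D(1)=0.
Building up: D(2)=1.
D(3) = 2 x (D(2) + D(1)) = 2 x (1 + 0).

Final answer: D(3) = 2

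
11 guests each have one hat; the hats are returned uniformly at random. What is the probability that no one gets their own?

Derangements satisfy D(n) = (n-1)(D(n-1) + D(n-2)), starting from D(0)=1, D(1)=0.
Building up: D(2)=1, D(3)=2, D(4)=9, D(5)=44, D(6)=265, D(7)=1854, D(8)=14833, D(9)=133496, D(10)=1334961, D(11)=14684570.
Total arrangements: 11! = 39916800.
Probability = D(11)/11! = 1468457/3991680.

Final answer: D(11)/11! = 14684570/39916800 = 0.367879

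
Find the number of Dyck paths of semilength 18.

Total monotonic paths to (18,18): C(36,18) = 9075135300.
By the reflection principle, paths that go above the diagonal number C(36,19) = 8597496600.
Valid Dyck paths: 9075135300 - 8597496600.
(Check: C(36,18) - C(36,19) = C(36,18)/19, the Catalan number C_{18}.)

Final answer: C_{18} = 477638700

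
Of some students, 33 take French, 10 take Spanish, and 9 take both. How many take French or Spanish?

|A union B| = |A| + |B| - |A intersect B| = 33 + 10 - 9.

Final answer: 34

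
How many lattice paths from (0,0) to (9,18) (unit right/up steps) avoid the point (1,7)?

Total paths to (9,18): C(27,18) = 4686825.
Paths through (1,7): C(8,7) x C(19,11) = 604656.
Avoiding (1,7): 4686825 - 604656.

Final answer: 4082169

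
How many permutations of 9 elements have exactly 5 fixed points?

Choose which 5 elements are fixed: C(9,5) = 126.
Derange the remaining 4 using D(j) = (j-1)(D(j-1) + D(j-2)), D(0)=1, D(1)=0: D(2)=1, D(3)=2, D(4)=9.
Total: 126 x 9.

Final answer: C(9,5) D(4) = 1134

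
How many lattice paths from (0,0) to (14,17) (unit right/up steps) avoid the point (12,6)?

Total paths to (14,17): C(31,17) = 265182525.
Paths through (12,6): C(18,6) x C(13,11) = 1447992.
Avoiding (12,6): 265182525 - 1447992.

Final answer: 263734533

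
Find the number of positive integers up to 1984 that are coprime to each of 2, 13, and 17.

|div by 2|=992, |div by 13|=152, |div by 17|=116.
|div by 2&13|=76, |div by 2&17|=58, |div by 13&17|=8, |div by all|=4.
By inclusion-exclusion, divisible by at least one: 992+152+116-76-58-8+4 = 1122.
Not divisible by any: 1984 - 1122.

Final answer: 862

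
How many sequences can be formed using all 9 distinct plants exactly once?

The number of ways to arrange 9 distinct objects is 9!.

Final answer: 9! = 362880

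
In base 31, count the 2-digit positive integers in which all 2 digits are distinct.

First digit: 30 (nonzero). Second: 30 (not first). Third: 29, etc.
Total: 30 x 30.

Final answer: 900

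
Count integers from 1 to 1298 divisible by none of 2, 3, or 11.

|div by 2|=649, |div by 3|=432, |div by 11|=118.
|div by 2&3|=216, |div by 2&11|=59, |div by 3&11|=39, |div by all|=19.
By inclusion-exclusion, divisible by at least one: 649+432+118-216-59-39+19 = 904.
Not divisible by any: 1298 - 904.

Final answer: 394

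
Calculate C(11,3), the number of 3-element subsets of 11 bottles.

C(11,3) = 11!/(3! x 8!).

Final answer: \binom{11}{3} = 165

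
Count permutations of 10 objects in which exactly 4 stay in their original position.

Choose which 4 elements are fixed: C(10,4) = 210.
Derange the remaining 6 using D(j) = (j-1)(D(j-1) + D(j-2)), D(0)=1, D(1)=0: D(2)=1, D(3)=2, D(4)=9, D(5)=44, D(6)=265.
Total: 210 x 265.

Final answer: C(10,4) D(6) = 55650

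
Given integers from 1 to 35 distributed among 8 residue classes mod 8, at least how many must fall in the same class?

By pigeonhole with 35 objects and 8 categories: ceiling(35/8).

Final answer: 5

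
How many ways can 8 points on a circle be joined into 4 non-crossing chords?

This is counted by the nth Catalan number C_n. Here n = 8/2 = 4.
C_n = C(2n,n) - C(2n,n+1), so C_{4} = C(8,4) - C(8,5) = 70 - 56.

Final answer: C_{4} = 14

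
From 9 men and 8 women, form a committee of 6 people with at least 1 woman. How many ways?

Sum over valid woman counts:
C(8,1)C(9,5) = 1008
C(8,2)C(9,4) = 3528
C(8,3)C(9,3) = 4704
C(8,4)C(9,2) = 2520
C(8,5)C(9,1) = 504
C(8,6)C(9,0) = 28
Total: 1008 + 3528 + 4704 + 2520 + 504 + 28.

Final answer: 12292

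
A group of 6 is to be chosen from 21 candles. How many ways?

C(21,6) = 21!/(6! x 15!).

Final answer: \binom{21}{6} = 54264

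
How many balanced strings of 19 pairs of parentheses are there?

The structures are counted by the Catalan number C_n. Here n = 19 (pairs).
C_n = C(2n,n) - C(2n,n+1), so C_{19} = C(38,19) - C(38,20) = 35345263800 - 33578000610.

Final answer: C_{19} = 1767263190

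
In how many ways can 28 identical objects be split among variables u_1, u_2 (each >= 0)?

Stars and bars with 28 stars and 1 bars:
C(28+2-1, 2-1) = C(29,1).

Final answer: C(29,1) = 29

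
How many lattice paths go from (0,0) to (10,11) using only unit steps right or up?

Each path has 10 right steps and 11 up steps in some order (21 steps total).
Choose which 11 of the 21 steps are up: C(21,11).

Final answer: C(21,11) = 352716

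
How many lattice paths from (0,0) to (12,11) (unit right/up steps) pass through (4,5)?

Paths (0,0)->(4,5): C(9,5) = 126.
Paths (4,5)->(12,11): C(14,6) = 3003.
By multiplication principle: 126 x 3003.

Final answer: 378378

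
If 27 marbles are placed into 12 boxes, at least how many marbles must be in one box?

By the pigeonhole principle: ceiling(27/12).

Final answer: 3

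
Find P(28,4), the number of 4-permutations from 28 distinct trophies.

P(28,4) = 28!/(28-4)! = 28!/24!.

Final answer: P(28,4) = 491400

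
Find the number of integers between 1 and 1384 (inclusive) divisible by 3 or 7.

Multiples of 3: 461. Multiples of 7: 197. Of both (lcm=21): 65.
By inclusion-exclusion: 461 + 197 - 65.

Final answer: 593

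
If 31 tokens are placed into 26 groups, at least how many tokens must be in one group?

By the pigeonhole principle: ceiling(31/26).

Final answer: 2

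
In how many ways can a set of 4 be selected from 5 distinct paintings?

C(5,4) = 5!/(4! x (5-4)!).

Final answer: C(5,4) = 5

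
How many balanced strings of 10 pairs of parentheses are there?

This is a standard Catalan-number count: the answer is C_n. Here n = 10 (pairs).
Using C_0 = 1 and C_(k+1) = C_k x 2(2k+1)/(k+2), build up term by term: C_1=1, C_2=2, C_3=5, C_4=14, C_5=42, C_6=132, C_7=429, C_8=1430, C_9=4862, C_10=16796.

Final answer: C_{10} = 16796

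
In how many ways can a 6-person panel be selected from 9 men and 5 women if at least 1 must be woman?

Sum over valid woman counts:
C(5,1)C(9,5) = 630
C(5,2)C(9,4) = 1260
C(5,3)C(9,3) = 840
C(5,4)C(9,2) = 180
C(5,5)C(9,1) = 9
Total: 630 + 1260 + 840 + 180 + 9.

Final answer: 2919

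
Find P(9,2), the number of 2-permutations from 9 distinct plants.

P(9,2) = 9!/(9-2)! = 9!/7!.

Final answer: P(9,2) = 72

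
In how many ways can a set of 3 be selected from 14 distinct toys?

C(14,3) = 14!/(3! x (14-3)!).

Final answer: C(14,3) = 364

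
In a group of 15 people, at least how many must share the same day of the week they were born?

There are 7 possible values for day of the week they were born. With 15 people and 7 categories, by pigeonhole: ceiling(15/7).

Final answer: 3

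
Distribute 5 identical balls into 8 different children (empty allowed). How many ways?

Stars and bars: C(n+k-1, k-1) = C(12,7).

Final answer: C(12,7) = 792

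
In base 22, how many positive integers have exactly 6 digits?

In base 22, the leading digit has 21 choices (1..21); each of the remaining 5 digits has 22 choices.
Total: 21 x 22^5.

Final answer: 108226272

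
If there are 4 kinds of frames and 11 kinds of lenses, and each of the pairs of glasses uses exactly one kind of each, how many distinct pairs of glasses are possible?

By the multiplication principle: 4 x 11.

Final answer: 44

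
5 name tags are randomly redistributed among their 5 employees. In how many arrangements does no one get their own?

Use the recurrence D(n) = (n-1)(D(n-1) + D(n-2)) with D(0)=1, D(1)=0.
D(2) = 1 x (0 + 1) = 1
D(3) = 2 x (1 + 0) = 2
D(4) = 3 x (2 + 1) = 9
D(5) = 4 x (D(4) + D(3)) = 4 x (9 + 2)

Final answer: D(5) = 44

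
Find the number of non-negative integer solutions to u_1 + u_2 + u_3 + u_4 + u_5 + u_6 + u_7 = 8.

Stars and bars with 8 stars and 6 bars:
C(8+7-1, 7-1) = C(14,6).

Final answer: C(14,6) = 3003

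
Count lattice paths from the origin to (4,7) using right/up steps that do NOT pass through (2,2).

Total paths to (4,7): C(11,7) = 330.
Paths through (2,2): C(4,2) x C(7,5) = 126.
Avoiding (2,2): 330 - 126.

Final answer: 204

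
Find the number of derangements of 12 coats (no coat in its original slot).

D(n) = (n-1)(D(n-1) + D(n-2)), D(0)=1, D(1)=0.
D(2) = 1 x (0 + 1) = 1
D(3) = 2 x (1 + 0) = 2
D(4) = 3 x (2 + 1) = 9
D(5) = 4 x (9 + 2) = 44
D(6) = 5 x (44 + 9) = 265
D(7) = 6 x (265 + 44) = 1854
D(8) = 7 x (1854 + 265) = 14833
D(9) = 8 x (14833 + 1854) = 133496
D(10) = 9 x (133496 + 14833) = 1334961
D(11) = 10 x (1334961 + 133496) = 14684570
D(12) = 11 x (D(11) + D(10)) = 11 x (14684570 + 1334961)

Final answer: D(12) = 176214841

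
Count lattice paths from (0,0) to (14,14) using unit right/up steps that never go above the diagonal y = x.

Total monotonic paths to (14,14): C(28,14) = 40116600.
By the reflection principle, paths that go above the diagonal number C(28,15) = 37442160.
Valid Dyck paths: 40116600 - 37442160.
(This is the Catalan number C_{14}.)

Final answer: C_{14} = 2674440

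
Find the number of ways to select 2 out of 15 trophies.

C(15,2) = 15!/(2! x (15-2)!).

Final answer: C(15,2) = 105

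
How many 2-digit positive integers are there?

First digit: 9 choices (1-9). Each of the remaining 1 digit: 10 choices.
Total: 9 x 10^1.

Final answer: 90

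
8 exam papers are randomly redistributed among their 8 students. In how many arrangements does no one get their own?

D(n) = (n-1)(D(n-1) + D(n-2)), D(0)=1, D(1)=0.
D(2) = 1 x (0 + 1) = 1
D(3) = 2 x (1 + 0) = 2
D(4) = 3 x (2 + 1) = 9
D(5) = 4 x (9 + 2) = 44
D(6) = 5 x (44 + 9) = 265
D(7) = 6 x (265 + 44) = 1854
D(8) = 7 x (D(7) + D(6)) = 7 x (1854 + 265)

Final answer: D(8) = 14833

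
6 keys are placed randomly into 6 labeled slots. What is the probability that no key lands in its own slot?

D(n) = (n-1)(D(n-1) + D(n-2)), D(0)=1, D(1)=0.
Building up: D(2)=1, D(3)=2, D(4)=9, D(5)=44, D(6)=265.
Total arrangements: 6! = 720.
Probability = D(6)/6! = 53/144.

Final answer: D(6)/6! = 265/720 = 0.368056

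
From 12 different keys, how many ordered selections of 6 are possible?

P(12,6) = 12!/(12-6)! = 12!/6!.

Final answer: P(12,6) = 665280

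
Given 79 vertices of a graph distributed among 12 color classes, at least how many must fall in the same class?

By pigeonhole with 79 objects and 12 categories: ceiling(79/12).

Final answer: 7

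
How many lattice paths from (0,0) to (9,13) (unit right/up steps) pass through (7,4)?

Paths (0,0)->(7,4): C(11,4) = 330.
Paths (7,4)->(9,13): C(11,9) = 55.
By multiplication principle: 330 x 55.

Final answer: 18150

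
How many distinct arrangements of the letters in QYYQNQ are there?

Letters (N:1, Q:3, Y:2). Total letters: 6.
Permutations = 6!/(3! x 2!).

Final answer: 60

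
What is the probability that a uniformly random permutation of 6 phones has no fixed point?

Use the recurrence D(n) = (n-1)(D(n-1) + D(n-2)) with D(0)=1, D(1)=0.
Building up: D(2)=1, D(3)=2, D(4)=9, D(5)=44, D(6)=265.
Total arrangements: 6! = 720.
Probability = D(6)/6! = 53/144.

Final answer: D(6)/6! = 265/720 = 0.368056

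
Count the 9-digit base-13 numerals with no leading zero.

In base 13, the leading digit has 12 choices (1..12); each of the remaining 8 digits has 13 choices.
Total: 12 x 13^8.

Final answer: 9788768652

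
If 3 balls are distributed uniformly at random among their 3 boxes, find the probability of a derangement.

Derangements satisfy D(n) = (n-1)(D(n-1) + D(n-2)), starting from D(0)=1, D(1)=0.
Building up: D(2)=1, D(3)=2.
Total arrangements: 3! = 6.
Probability = D(3)/3! = 1/3.

Final answer: D(3)/3! = 2/6 = 0.333333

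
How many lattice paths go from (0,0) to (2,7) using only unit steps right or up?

Each path has 2 right steps and 7 up steps in some order (9 steps total).
Choose which 7 of the 9 steps are up: C(9,7).

Final answer: C(9,7) = 36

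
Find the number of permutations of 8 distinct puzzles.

The number of ways to arrange 8 distinct objects is 8!.

Final answer: 8! = 40320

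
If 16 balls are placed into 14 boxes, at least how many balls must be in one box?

By the pigeonhole principle: ceiling(16/14).

Final answer: 2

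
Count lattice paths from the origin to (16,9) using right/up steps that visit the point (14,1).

Paths (0,0)->(14,1): C(15,1) = 15.
Paths (14,1)->(16,9): C(10,8) = 45.
By multiplication principle: 15 x 45.

Final answer: 675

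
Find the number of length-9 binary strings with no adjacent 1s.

Classify by the final bit: ...0 gives a(n-1) strings, ...01 gives a(n-2) strings. Thus a(n) = a(n-1) + a(n-2) with a(1)=2, a(2)=3.
Building up term by term: a(1)=2, a(2)=3, a(3)=5, a(4)=8, a(5)=13, a(6)=21, a(7)=34, a(8)=55, a(9)=89.

Final answer: 89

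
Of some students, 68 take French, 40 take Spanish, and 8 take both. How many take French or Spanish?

|A union B| = |A| + |B| - |A intersect B| = 68 + 40 - 8.

Final answer: 100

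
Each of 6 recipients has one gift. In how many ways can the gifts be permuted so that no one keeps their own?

Use the recurrence D(n) = (n-1)(D(n-1) + D(n-2)) with D(0)=1, D(1)=0.
D(2) = 1 x (0 + 1) = 1
D(3) = 2 x (1 + 0) = 2
D(4) = 3 x (2 + 1) = 9
D(5) = 4 x (9 + 2) = 44
D(6) = 5 x (D(5) + D(4)) = 5 x (44 + 9)

Final answer: D(6) = 265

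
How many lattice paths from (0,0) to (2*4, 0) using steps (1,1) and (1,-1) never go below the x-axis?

Total monotonic paths to (4,4): C(8,4) = 70.
By the reflection principle, paths that go above the diagonal number C(8,5) = 56.
Valid Dyck paths: 70 - 56.
(Check: C(8,4) - C(8,5) = C(8,4)/5, the Catalan number C_{4}.)

Final answer: C_{4} = 14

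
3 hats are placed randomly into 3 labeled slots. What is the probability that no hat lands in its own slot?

D(n) = (n-1)(D(n-1) + D(n-2)), D(0)=1, D(1)=0.
Building up: D(2)=1, D(3)=2.
Total arrangements: 3! = 6.
Probability = D(3)/3! = 1/3.

Final answer: D(3)/3! = 2/6 = 0.333333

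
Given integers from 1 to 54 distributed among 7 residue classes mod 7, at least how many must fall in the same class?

By pigeonhole with 54 objects and 7 categories: ceiling(54/7).

Final answer: 8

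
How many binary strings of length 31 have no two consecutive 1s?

Classify by the final bit: ...0 gives a(n-1) strings, ...01 gives a(n-2) strings. Thus a(n) = a(n-1) + a(n-2) with a(1)=2, a(2)=3.
Building up term by term: a(1)=2, a(2)=3, a(3)=5, a(4)=8, a(5)=13, a(6)=21, a(7)=34, a(8)=55, a(9)=89, a(10)=144, a(11)=233, a(12)=377, a(13)=610, a(14)=987, a(15)=1597, a(16)=2584, a(17)=4181, a(18)=6765, a(19)=10946, a(20)=17711, a(21)=28657, a(22)=46368, a(23)=75025, a(24)=121393, a(25)=196418, a(26)=317811, a(27)=514229, a(28)=832040, a(29)=1346269, a(30)=2178309, a(31)=3524578.

Final answer: 3524578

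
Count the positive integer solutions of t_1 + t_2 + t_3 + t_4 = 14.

Substitute t'_i = t_i - 1 (so t'_i >= 0). Then sum t'_i = 14 - 4 = 10.
Stars and bars: C(10+4-1, 4-1) = C(13,3).

Final answer: C(13,3) = 286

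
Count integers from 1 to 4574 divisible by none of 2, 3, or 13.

|div by 2|=2287, |div by 3|=1524, |div by 13|=351.
|div by 2&3|=762, |div by 2&13|=175, |div by 3&13|=117, |div by all|=58.
By inclusion-exclusion, divisible by at least one: 2287+1524+351-762-175-117+58 = 3166.
Not divisible by any: 4574 - 3166.

Final answer: 1408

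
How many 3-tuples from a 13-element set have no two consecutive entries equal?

Let g(n) count such strings. g(1) = 13, and each valid string of length n-1 extends in 12 ways (any symbol but the last), so g(n) = 12 g(n-1).
Total: g(3) = 13 x 12^2.

Final answer: 13 x 12^{2} = 1872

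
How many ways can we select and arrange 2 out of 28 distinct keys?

P(28,2) = 28!/(28-2)! = 28!/26!.

Final answer: P(28,2) = 756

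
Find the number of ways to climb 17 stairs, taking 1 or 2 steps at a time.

Condition on the final move: it is a 1-step (f(n-1) ways to get there) or a 2-step (f(n-2) ways), so f(n) = f(n-1) + f(n-2), with f(1)=1, f(2)=2.
Computing successive values: f(1)=1, f(2)=2, f(3)=3, f(4)=5, f(5)=8, f(6)=13, f(7)=21, f(8)=34, f(9)=55, f(10)=89, f(11)=144, f(12)=233, f(13)=377, f(14)=610, f(15)=987, f(16)=1597, f(17)=2584.

Final answer: 2584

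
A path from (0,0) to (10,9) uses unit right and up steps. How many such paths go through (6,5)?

Paths (0,0)->(6,5): C(11,5) = 462.
Paths (6,5)->(10,9): C(8,4) = 70.
By multiplication principle: 462 x 70.

Final answer: 32340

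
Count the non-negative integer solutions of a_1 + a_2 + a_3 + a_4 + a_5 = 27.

Stars and bars with 27 stars and 4 bars:
C(27+5-1, 5-1) = C(31,4).

Final answer: C(31,4) = 31465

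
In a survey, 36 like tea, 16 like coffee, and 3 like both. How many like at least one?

|A union B| = |A| + |B| - |A intersect B| = 36 + 16 - 3.

Final answer: 49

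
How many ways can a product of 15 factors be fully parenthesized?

This is counted by the nth Catalan number C_n. Here n = 15 - 1 = 14.
C_n = (2n)!/(n!(n+1)!), so C_{14} = 28!/(14! x 15!) = C(28,14)/15 = 40116600/15.

Final answer: C_{14} = 2674440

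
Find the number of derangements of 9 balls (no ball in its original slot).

Derangements satisfy D(n) = (n-1)(D(n-1) + D(n-2)), starting from D(0)=1, D(1)=0.
D(2) = 1 x (0 + 1) = 1
D(3) = 2 x (1 + 0) = 2
D(4) = 3 x (2 + 1) = 9
D(5) = 4 x (9 + 2) = 44
D(6) = 5 x (44 + 9) = 265
D(7) = 6 x (265 + 44) = 1854
D(8) = 7 x (1854 + 265) = 14833
D(9) = 8 x (D(8) + D(7)) = 8 x (14833 + 1854)

Final answer: D(9) = 133496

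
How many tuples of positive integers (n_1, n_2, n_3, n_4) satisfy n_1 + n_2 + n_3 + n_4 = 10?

Substitute n'_i = n_i - 1 (so n'_i >= 0). Then sum n'_i = 10 - 4 = 6.
Stars and bars: C(6+4-1, 4-1) = C(9,3).

Final answer: C(9,3) = 84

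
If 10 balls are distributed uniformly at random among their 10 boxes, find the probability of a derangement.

Use the recurrence D(n) = (n-1)(D(n-1) + D(n-2)) with D(0)=1, D(1)=0.
Building up: D(2)=1, D(3)=2, D(4)=9, D(5)=44, D(6)=265, D(7)=1854, D(8)=14833, D(9)=133496, D(10)=1334961.
Total arrangements: 10! = 3628800.
Probability = D(10)/10! = 16481/44800.

Final answer: D(10)/10! = 1334961/3628800 = 0.367879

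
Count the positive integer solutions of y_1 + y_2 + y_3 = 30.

Substitute y'_i = y_i - 1 (so y'_i >= 0). Then sum y'_i = 30 - 3 = 27.
Stars and bars: C(27+3-1, 3-1) = C(29,2).

Final answer: C(29,2) = 406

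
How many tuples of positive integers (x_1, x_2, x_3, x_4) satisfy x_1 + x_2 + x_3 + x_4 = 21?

Substitute x'_i = x_i - 1 (so x'_i >= 0). Then sum x'_i = 21 - 4 = 17.
Stars and bars: C(17+4-1, 4-1) = C(20,3).

Final answer: C(20,3) = 1140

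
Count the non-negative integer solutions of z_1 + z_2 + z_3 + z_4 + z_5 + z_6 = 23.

Stars and bars with 23 stars and 5 bars:
C(23+6-1, 6-1) = C(28,5).

Final answer: C(28,5) = 98280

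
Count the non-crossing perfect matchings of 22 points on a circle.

This is counted by the nth Catalan number C_n. Here n = 22/2 = 11.
Using C_0 = 1 and C_(k+1) = C_k x 2(2k+1)/(k+2), build up term by term: C_1=1, C_2=2, C_3=5, C_4=14, C_5=42, C_6=132, C_7=429, C_8=1430, C_9=4862, C_10=16796, C_11=58786.

Final answer: C_{11} = 58786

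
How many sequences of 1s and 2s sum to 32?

Let f(n) count the ways. The last step is size 1 or 2, so f(n) = f(n-1) + f(n-2) with f(1)=1, f(2)=2.
Building up term by term: f(1)=1, f(2)=2, f(3)=3, f(4)=5, f(5)=8, f(6)=13, f(7)=21, f(8)=34, f(9)=55, f(10)=89, f(11)=144, f(12)=233, f(13)=377, f(14)=610, f(15)=987, f(16)=1597, f(17)=2584, f(18)=4181, f(19)=6765, f(20)=10946, f(21)=17711, f(22)=28657, f(23)=46368, f(24)=75025, f(25)=121393, f(26)=196418, f(27)=317811, f(28)=514229, f(29)=832040, f(30)=1346269, f(31)=2178309, f(32)=3524578.

Final answer: 3524578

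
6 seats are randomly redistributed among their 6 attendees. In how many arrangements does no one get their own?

D(n) = (n-1)(D(n-1) + D(n-2)), D(0)=1, D(1)=0.
D(2) = 1 x (0 + 1) = 1
D(3) = 2 x (1 + 0) = 2
D(4) = 3 x (2 + 1) = 9
D(5) = 4 x (9 + 2) = 44
D(6) = 5 x (D(5) + D(4)) = 5 x (44 + 9)

Final answer: D(6) = 265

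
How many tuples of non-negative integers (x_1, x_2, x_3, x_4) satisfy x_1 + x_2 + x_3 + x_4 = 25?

Stars and bars with 25 stars and 3 bars:
C(25+4-1, 4-1) = C(28,3).

Final answer: C(28,3) = 3276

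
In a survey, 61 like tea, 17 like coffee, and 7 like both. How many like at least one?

|A union B| = |A| + |B| - |A intersect B| = 61 + 17 - 7.

Final answer: 71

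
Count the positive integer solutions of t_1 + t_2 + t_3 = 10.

Substitute t'_i = t_i - 1 (so t'_i >= 0). Then sum t'_i = 10 - 3 = 7.
Stars and bars: C(7+3-1, 3-1) = C(9,2).

Final answer: C(9,2) = 36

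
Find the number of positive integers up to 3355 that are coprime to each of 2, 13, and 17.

|div by 2|=1677, |div by 13|=258, |div by 17|=197.
|div by 2&13|=129, |div by 2&17|=98, |div by 13&17|=15, |div by all|=7.
By inclusion-exclusion, divisible by at least one: 1677+258+197-129-98-15+7 = 1897.
Not divisible by any: 3355 - 1897.

Final answer: 1458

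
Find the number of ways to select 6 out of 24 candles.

C(24,6) = 24!/(6! x 18!).

Final answer: \binom{24}{6} = 134596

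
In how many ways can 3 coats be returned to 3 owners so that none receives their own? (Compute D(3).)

D(n) = (n-1)(D(n-1) + D(n-2)), D(0)=1, D(1)=0.
D(2) = 1 x (0 + 1) = 1
D(3) = 2 x (D(2) + D(1)) = 2 x (1 + 0)

Final answer: D(3) = 2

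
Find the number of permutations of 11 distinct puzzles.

The number of ways to arrange 11 distinct objects is 11!.

Final answer: 11! = 39916800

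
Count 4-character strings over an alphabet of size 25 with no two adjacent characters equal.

Let g(n) count such strings. g(1) = 25, and each valid string of length n-1 extends in 24 ways (any symbol but the last), so g(n) = 24 g(n-1).
Total: g(4) = 25 x 24^3.

Final answer: 25 x 24^{3} = 345600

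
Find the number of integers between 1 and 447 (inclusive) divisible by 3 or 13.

Multiples of 3: 149. Multiples of 13: 34. Of both (lcm=39): 11.
By inclusion-exclusion: 149 + 34 - 11.

Final answer: 172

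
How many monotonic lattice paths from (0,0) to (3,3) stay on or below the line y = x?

Total monotonic paths to (3,3): C(6,3) = 20.
Reflecting each bad path at its first crossing gives a bijection with paths to (2,4): C(6,4) = 15.
Valid Dyck paths: 20 - 15.
(These counts are the Catalan numbers.)

Final answer: C_{3} = 5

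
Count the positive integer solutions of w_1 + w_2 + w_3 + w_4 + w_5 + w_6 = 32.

Substitute w'_i = w_i - 1 (so w'_i >= 0). Then sum w'_i = 32 - 6 = 26.
Stars and bars: C(26+6-1, 6-1) = C(31,5).

Final answer: C(31,5) = 169911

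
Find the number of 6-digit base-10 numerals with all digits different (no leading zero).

First digit: 9 (nonzero). Second: 9 (not first). Third: 8, etc.
Total: 9 x 9 x 8 x 7 x 6 x 5.

Final answer: 136080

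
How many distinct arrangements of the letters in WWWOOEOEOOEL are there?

Letters (E:3, L:1, O:5, W:3). Total letters: 12.
Permutations = 12!/(5! x 3! x 3!).

Final answer: 110880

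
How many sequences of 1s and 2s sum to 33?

Condition on the final move: it is a 1-step (f(n-1) ways to get there) or a 2-step (f(n-2) ways), so f(n) = f(n-1) + f(n-2), with f(1)=1, f(2)=2.
Computing successive values: f(1)=1, f(2)=2, f(3)=3, f(4)=5, f(5)=8, f(6)=13, f(7)=21, f(8)=34, f(9)=55, f(10)=89, f(11)=144, f(12)=233, f(13)=377, f(14)=610, f(15)=987, f(16)=1597, f(17)=2584, f(18)=4181, f(19)=6765, f(20)=10946, f(21)=17711, f(22)=28657, f(23)=46368, f(24)=75025, f(25)=121393, f(26)=196418, f(27)=317811, f(28)=514229, f(29)=832040, f(30)=1346269, f(31)=2178309, f(32)=3524578, f(33)=5702887.

Final answer: 5702887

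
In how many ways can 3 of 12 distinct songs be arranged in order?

P(12,3) = 12!/(12-3)! = 12!/9!.

Final answer: P(12,3) = 1320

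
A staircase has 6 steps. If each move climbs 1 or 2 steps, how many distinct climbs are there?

Let f(n) count the ways. The last step is size 1 or 2, so f(n) = f(n-1) + f(n-2) with f(1)=1, f(2)=2.
Computing successive values: f(1)=1, f(2)=2, f(3)=3, f(4)=5, f(5)=8, f(6)=13.

Final answer: 13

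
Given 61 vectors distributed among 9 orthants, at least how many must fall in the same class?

By pigeonhole with 61 objects and 9 categories: ceiling(61/9).

Final answer: 7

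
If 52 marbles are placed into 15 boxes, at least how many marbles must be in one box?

By the pigeonhole principle: ceiling(52/15).

Final answer: 4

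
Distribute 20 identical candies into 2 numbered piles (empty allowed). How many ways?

Stars and bars: C(n+k-1, k-1) = C(21,1).

Final answer: C(21,1) = 21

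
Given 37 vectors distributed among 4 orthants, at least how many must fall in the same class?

By pigeonhole with 37 objects and 4 categories: ceiling(37/4).

Final answer: 10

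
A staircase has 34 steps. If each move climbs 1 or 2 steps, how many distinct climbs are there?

Let f(n) count the ways. The last step is size 1 or 2, so f(n) = f(n-1) + f(n-2) with f(1)=1, f(2)=2.
Iterating the recurrence: f(1)=1, f(2)=2, f(3)=3, f(4)=5, f(5)=8, f(6)=13, f(7)=21, f(8)=34, f(9)=55, f(10)=89, f(11)=144, f(12)=233, f(13)=377, f(14)=610, f(15)=987, f(16)=1597, f(17)=2584, f(18)=4181, f(19)=6765, f(20)=10946, f(21)=17711, f(22)=28657, f(23)=46368, f(24)=75025, f(25)=121393, f(26)=196418, f(27)=317811, f(28)=514229, f(29)=832040, f(30)=1346269, f(31)=2178309, f(32)=3524578, f(33)=5702887, f(34)=9227465.

Final answer: 9227465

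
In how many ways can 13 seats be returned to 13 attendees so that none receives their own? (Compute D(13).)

D(n) = (n-1)(D(n-1) + D(n-2)), D(0)=1, D(1)=0.
D(2) = 1 x (0 + 1) = 1
D(3) = 2 x (1 + 0) = 2
D(4) = 3 x (2 + 1) = 9
D(5) = 4 x (9 + 2) = 44
D(6) = 5 x (44 + 9) = 265
D(7) = 6 x (265 + 44) = 1854
D(8) = 7 x (1854 + 265) = 14833
D(9) = 8 x (14833 + 1854) = 133496
D(10) = 9 x (133496 + 14833) = 1334961
D(11) = 10 x (1334961 + 133496) = 14684570
D(12) = 11 x (14684570 + 1334961) = 176214841
D(13) = 12 x (D(12) + D(11)) = 12 x (176214841 + 14684570)

Final answer: D(13) = 2290792932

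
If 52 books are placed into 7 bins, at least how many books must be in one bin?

By the pigeonhole principle: ceiling(52/7).

Final answer: 8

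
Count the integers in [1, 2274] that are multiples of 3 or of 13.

Multiples of 3: 758. Multiples of 13: 174. Of both (lcm=39): 58.
By inclusion-exclusion: 758 + 174 - 58.

Final answer: 874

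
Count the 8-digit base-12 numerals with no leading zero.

Leading digit: 11 options (nonzero). Other 7 digit(s): 12 options each.
Total: 11 x 12^7.

Final answer: 394149888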